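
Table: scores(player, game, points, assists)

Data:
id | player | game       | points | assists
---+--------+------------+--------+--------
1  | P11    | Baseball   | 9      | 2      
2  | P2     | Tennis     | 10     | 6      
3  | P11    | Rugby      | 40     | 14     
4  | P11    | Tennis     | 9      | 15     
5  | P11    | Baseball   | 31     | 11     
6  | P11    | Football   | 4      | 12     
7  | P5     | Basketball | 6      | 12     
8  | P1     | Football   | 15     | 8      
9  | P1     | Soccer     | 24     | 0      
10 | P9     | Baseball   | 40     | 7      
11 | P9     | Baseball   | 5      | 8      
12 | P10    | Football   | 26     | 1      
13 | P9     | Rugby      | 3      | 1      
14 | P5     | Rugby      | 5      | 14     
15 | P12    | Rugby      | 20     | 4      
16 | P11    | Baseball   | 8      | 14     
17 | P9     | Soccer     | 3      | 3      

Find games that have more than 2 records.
SELECT game, COUNT(*) as cnt
FROM scores
GROUP BY game
HAVING COUNT(*) > 2

Result:
  Baseball: 5
  Football: 3
  Rugby: 4

Note: HAVING filters groups after aggregation, WHERE filters rows before.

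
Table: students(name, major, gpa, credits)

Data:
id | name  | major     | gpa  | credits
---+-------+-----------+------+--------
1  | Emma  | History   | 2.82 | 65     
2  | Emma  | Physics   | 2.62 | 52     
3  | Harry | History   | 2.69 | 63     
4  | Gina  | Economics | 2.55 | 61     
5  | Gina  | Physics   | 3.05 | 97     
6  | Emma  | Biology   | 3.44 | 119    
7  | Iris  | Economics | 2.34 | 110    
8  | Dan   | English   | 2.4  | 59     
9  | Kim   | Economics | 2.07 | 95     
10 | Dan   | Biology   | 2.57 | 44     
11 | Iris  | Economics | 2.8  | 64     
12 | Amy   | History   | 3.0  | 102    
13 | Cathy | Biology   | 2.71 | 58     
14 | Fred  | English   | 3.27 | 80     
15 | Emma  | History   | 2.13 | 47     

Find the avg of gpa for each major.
SELECT major, AVG(gpa) as result
FROM students
GROUP BY major

Result:
  Biology: 2.91
  Economics: 2.44
  English: 2.84
  History: 2.66
  Physics: 2.84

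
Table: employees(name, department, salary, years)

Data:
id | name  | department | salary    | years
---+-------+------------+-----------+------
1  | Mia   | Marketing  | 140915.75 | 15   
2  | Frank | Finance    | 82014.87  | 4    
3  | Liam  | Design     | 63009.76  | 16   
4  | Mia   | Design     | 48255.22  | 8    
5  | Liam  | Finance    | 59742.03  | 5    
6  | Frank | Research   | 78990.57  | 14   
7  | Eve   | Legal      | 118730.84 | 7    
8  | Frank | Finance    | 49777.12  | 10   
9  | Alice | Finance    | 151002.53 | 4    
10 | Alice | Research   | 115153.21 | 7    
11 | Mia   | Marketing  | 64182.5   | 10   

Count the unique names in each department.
SELECT department, COUNT(DISTINCT name)
FROM employees
GROUP BY department

Result:
  Design: 2 distinct
  Finance: 3 distinct
  Legal: 1 distinct
  Marketing: 1 distinct
  Research: 2 distinct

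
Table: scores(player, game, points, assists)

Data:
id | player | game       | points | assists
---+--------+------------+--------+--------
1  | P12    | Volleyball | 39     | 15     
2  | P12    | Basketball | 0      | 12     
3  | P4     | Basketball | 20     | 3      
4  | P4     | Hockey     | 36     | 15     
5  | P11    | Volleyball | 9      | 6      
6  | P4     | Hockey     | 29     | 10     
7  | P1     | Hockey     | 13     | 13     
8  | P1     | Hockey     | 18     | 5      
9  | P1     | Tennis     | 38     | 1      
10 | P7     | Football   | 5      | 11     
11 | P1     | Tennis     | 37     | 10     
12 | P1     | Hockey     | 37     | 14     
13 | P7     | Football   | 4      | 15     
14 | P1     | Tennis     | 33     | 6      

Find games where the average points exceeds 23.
SELECT game, AVG(points)
FROM scores
GROUP BY game
HAVING AVG(points) > 23

Result:
  Hockey: avg=26.60
  Tennis: avg=36.00
  Volleyball: avg=24.00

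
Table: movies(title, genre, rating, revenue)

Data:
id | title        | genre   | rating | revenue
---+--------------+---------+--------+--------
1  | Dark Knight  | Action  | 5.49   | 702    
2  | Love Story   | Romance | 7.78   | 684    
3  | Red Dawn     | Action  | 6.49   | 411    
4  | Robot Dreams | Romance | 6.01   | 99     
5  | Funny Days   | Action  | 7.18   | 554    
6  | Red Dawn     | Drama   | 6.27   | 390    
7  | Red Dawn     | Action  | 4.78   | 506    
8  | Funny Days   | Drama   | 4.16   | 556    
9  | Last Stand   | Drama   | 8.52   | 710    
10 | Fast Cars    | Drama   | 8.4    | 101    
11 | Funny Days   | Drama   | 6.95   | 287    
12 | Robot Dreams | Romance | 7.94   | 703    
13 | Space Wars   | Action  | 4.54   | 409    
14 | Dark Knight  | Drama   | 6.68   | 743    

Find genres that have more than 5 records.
SELECT genre, COUNT(*) as cnt
FROM movies
GROUP BY genre
HAVING COUNT(*) > 5

Result:
  Drama: 6

Note: HAVING filters groups after aggregation, WHERE filters rows before.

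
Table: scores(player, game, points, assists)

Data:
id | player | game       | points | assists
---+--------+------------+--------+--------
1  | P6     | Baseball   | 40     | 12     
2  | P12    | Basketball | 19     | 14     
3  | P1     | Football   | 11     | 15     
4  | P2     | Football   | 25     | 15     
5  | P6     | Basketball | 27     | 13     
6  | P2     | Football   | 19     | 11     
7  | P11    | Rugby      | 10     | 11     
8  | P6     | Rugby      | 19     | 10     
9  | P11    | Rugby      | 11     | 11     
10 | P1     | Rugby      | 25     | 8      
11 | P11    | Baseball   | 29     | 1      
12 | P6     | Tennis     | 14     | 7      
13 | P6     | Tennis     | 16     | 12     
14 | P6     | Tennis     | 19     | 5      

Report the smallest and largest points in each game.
SELECT game, MIN(points), MAX(points)
FROM scores
GROUP BY game

Result:
  Baseball: min=29, max=40
  Basketball: min=19, max=27
  Football: min=11, max=25
  Rugby: min=10, max=25
  Tennis: min=14, max=19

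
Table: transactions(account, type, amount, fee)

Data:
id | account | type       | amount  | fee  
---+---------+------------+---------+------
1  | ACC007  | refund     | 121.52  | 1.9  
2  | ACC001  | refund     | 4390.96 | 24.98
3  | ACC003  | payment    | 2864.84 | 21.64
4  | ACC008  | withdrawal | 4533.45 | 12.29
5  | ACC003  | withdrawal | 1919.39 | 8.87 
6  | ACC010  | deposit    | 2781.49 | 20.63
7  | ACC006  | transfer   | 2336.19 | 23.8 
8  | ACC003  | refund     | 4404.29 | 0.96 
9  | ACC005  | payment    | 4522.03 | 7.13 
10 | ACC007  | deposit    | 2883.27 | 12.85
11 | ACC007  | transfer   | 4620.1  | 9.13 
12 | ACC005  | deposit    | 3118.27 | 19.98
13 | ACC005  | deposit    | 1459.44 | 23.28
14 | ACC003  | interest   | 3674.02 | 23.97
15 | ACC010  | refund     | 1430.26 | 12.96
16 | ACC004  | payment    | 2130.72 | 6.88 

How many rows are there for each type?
SELECT type, COUNT(*) as count
FROM transactions
GROUP BY type

Result:
  deposit: 4
  interest: 1
  payment: 3
  refund: 4
  transfer: 2
  withdrawal: 2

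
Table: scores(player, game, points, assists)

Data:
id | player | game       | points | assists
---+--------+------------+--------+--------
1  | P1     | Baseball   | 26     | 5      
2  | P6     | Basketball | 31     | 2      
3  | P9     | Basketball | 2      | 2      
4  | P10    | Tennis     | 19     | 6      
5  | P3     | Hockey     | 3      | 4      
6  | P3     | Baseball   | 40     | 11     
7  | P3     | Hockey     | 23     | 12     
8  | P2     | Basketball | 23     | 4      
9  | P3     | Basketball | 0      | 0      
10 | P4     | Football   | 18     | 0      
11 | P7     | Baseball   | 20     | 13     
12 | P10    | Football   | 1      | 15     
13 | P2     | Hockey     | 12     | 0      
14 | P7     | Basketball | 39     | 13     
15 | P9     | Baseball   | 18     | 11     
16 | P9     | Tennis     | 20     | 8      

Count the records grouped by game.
SELECT game, COUNT(*) as count
FROM scores
GROUP BY game

Result:
  Baseball: 4
  Basketball: 5
  Football: 2
  Hockey: 3
  Tennis: 2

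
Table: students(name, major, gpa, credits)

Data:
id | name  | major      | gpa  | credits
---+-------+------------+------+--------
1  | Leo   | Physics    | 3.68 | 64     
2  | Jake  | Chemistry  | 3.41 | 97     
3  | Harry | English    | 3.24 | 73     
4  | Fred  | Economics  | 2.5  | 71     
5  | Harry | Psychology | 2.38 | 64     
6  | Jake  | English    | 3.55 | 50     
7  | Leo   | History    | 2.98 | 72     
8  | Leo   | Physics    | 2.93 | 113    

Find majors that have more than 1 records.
SELECT major, COUNT(*) as cnt
FROM students
GROUP BY major
HAVING COUNT(*) > 1

Result:
  English: 2
  Physics: 2

Note: HAVING filters groups after aggregation, WHERE filters rows before.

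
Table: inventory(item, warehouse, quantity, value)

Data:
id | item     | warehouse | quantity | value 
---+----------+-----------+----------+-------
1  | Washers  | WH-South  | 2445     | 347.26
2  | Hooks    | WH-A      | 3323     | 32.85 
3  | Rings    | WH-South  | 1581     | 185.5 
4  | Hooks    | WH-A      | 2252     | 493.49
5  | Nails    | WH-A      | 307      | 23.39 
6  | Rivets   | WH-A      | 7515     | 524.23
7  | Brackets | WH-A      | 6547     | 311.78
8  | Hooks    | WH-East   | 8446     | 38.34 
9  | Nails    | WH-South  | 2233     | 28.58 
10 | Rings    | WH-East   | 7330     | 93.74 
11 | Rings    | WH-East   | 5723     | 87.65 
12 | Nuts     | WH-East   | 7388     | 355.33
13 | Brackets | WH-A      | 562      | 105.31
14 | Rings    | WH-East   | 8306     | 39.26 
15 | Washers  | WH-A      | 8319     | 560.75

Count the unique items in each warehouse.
SELECT warehouse, COUNT(DISTINCT item)
FROM inventory
GROUP BY warehouse

Result:
  WH-A: 5 distinct
  WH-East: 3 distinct
  WH-South: 3 distinct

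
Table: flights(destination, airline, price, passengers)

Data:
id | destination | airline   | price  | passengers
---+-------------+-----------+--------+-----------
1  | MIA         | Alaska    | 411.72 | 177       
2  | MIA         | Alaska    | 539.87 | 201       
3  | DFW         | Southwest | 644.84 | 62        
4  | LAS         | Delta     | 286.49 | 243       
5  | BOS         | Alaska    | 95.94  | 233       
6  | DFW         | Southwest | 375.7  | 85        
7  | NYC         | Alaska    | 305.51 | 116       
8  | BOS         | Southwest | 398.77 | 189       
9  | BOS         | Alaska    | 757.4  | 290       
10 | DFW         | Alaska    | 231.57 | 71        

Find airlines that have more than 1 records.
SELECT airline, COUNT(*) as cnt
FROM flights
GROUP BY airline
HAVING COUNT(*) > 1

Result:
  Alaska: 6
  Southwest: 3

Note: HAVING filters groups after aggregation, WHERE filters rows before.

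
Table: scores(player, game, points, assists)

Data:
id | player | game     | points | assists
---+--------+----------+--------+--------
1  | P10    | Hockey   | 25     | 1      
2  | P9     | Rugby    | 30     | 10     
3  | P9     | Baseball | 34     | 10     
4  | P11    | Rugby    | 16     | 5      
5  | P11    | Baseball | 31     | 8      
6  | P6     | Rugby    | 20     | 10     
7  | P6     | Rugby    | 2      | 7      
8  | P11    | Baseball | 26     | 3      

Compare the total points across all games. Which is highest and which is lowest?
SELECT game, SUM(points)
FROM scores
GROUP BY game
ORDER BY SUM(points)

All groups:
  Hockey: 25
  Rugby: 68
  Baseball: 91

Highest: Baseball (91)
Lowest: Hockey (25)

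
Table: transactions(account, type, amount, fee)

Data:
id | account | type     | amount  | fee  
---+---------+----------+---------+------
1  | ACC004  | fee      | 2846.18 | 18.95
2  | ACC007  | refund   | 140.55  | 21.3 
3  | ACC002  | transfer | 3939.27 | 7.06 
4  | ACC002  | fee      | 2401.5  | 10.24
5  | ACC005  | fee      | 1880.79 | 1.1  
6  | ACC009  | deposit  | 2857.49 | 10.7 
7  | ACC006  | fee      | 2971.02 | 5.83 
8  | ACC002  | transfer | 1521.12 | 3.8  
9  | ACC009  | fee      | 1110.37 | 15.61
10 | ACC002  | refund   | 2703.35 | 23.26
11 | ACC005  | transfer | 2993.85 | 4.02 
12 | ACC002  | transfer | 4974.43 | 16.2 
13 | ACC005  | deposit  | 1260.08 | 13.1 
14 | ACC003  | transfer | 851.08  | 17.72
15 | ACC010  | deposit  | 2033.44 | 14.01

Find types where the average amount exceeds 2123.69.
SELECT type, AVG(amount)
FROM transactions
GROUP BY type
HAVING AVG(amount) > 2123.69

Result:
  fee: avg=2241.97
  transfer: avg=2855.95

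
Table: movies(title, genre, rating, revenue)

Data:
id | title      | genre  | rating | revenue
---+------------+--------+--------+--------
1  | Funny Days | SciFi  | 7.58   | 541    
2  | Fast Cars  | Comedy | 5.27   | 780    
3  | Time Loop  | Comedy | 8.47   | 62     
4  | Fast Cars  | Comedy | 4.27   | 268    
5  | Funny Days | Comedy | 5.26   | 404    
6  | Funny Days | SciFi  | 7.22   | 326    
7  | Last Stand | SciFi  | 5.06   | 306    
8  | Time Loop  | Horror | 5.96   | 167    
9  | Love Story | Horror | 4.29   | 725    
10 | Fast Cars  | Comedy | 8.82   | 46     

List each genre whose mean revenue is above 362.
SELECT genre, AVG(revenue)
FROM movies
GROUP BY genre
HAVING AVG(revenue) > 362

Result:
  Horror: avg=446.00
  SciFi: avg=391.00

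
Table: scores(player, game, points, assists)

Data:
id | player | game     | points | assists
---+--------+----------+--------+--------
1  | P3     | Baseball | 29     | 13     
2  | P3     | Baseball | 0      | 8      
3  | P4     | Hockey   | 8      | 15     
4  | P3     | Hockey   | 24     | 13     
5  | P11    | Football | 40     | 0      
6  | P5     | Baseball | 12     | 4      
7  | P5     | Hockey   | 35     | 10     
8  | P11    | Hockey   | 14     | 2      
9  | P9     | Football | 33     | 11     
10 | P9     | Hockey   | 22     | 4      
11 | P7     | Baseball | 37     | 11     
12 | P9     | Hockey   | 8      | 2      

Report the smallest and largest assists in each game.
SELECT game, MIN(assists), MAX(assists)
FROM scores
GROUP BY game

Result:
  Baseball: min=4, max=13
  Football: min=0, max=11
  Hockey: min=2, max=15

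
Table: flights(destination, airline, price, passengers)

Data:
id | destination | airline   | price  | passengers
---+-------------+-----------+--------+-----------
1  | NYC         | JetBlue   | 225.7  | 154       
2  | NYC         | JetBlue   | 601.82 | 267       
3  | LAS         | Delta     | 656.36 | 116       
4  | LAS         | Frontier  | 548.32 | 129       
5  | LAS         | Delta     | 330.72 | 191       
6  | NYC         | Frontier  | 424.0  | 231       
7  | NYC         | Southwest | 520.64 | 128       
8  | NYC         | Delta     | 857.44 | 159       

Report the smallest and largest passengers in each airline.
SELECT airline, MIN(passengers), MAX(passengers)
FROM flights
GROUP BY airline

Result:
  Delta: min=116, max=191
  Frontier: min=129, max=231
  JetBlue: min=154, max=267
  Southwest: min=128, max=128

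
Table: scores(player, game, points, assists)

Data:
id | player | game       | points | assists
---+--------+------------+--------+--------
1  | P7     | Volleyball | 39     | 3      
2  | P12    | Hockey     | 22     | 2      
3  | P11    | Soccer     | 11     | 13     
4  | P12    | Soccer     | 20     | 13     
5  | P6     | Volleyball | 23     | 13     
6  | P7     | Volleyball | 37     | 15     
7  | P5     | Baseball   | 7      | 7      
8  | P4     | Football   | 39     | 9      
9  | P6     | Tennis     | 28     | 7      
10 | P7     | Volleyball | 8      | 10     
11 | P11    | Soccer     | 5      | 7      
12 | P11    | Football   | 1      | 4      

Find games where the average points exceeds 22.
SELECT game, AVG(points)
FROM scores
GROUP BY game
HAVING AVG(points) > 22

Result:
  Tennis: avg=28.00
  Volleyball: avg=26.75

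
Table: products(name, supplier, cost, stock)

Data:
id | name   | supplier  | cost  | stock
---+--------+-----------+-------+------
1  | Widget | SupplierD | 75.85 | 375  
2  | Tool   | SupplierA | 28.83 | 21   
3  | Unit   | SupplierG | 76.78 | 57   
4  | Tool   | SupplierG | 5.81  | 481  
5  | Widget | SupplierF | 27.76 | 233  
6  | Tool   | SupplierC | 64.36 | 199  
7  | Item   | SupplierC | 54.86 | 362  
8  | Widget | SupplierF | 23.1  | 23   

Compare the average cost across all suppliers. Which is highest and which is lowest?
SELECT supplier, AVG(cost)
FROM products
GROUP BY supplier
ORDER BY AVG(cost)

All groups:
  SupplierF: 25.43
  SupplierA: 28.83
  SupplierG: 41.30
  SupplierC: 59.61
  SupplierD: 75.85

Highest: SupplierD (75.85)
Lowest: SupplierF (25.43)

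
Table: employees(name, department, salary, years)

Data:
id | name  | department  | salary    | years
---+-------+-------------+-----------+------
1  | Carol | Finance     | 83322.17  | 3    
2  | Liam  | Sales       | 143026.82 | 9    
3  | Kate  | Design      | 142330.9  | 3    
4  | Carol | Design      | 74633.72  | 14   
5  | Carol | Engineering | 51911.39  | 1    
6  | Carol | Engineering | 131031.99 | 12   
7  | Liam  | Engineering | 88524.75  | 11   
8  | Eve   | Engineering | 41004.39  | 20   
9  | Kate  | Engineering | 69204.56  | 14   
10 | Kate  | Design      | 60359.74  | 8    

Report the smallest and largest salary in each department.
SELECT department, MIN(salary), MAX(salary)
FROM employees
GROUP BY department

Result:
  Design: min=60359.74, max=142330.90
  Engineering: min=41004.39, max=131031.99
  Finance: min=83322.17, max=83322.17
  Sales: min=143026.82, max=143026.82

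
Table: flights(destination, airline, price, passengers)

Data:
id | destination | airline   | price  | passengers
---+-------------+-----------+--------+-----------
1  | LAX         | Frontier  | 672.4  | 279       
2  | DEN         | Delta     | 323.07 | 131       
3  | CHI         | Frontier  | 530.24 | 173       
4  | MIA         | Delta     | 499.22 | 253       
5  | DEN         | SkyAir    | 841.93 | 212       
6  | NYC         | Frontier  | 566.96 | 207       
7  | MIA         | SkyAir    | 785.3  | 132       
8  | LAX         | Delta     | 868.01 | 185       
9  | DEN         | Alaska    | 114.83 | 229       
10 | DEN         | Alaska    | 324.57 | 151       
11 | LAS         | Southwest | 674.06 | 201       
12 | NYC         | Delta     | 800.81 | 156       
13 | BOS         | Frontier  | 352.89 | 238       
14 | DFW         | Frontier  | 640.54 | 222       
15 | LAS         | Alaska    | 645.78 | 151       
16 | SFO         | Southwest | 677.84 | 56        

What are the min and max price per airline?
SELECT airline, MIN(price), MAX(price)
FROM flights
GROUP BY airline

Result:
  Alaska: min=114.83, max=645.78
  Delta: min=323.07, max=868.01
  Frontier: min=352.89, max=672.40
  SkyAir: min=785.30, max=841.93
  Southwest: min=674.06, max=677.84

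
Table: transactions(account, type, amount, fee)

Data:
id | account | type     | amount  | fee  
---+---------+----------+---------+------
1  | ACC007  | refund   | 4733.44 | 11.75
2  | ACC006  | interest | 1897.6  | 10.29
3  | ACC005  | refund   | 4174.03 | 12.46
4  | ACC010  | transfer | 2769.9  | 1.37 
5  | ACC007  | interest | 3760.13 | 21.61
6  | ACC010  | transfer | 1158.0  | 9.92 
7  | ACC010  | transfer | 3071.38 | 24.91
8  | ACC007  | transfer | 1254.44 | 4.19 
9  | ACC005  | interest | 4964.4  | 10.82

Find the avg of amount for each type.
SELECT type, AVG(amount) as result
FROM transactions
GROUP BY type

Result:
  interest: 3540.71
  refund: 4453.74
  transfer: 2063.43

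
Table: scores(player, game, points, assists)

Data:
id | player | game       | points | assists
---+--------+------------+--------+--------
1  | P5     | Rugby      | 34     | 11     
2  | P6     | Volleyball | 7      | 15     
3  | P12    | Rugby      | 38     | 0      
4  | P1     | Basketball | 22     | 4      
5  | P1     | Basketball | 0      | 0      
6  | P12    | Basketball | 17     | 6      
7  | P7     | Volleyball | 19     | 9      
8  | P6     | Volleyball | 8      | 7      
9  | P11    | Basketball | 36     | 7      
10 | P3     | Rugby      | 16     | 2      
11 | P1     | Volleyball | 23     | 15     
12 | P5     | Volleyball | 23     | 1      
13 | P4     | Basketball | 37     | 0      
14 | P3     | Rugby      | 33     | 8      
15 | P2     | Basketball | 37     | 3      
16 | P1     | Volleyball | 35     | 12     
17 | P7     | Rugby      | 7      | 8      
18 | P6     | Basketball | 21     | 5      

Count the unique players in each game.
SELECT game, COUNT(DISTINCT player)
FROM scores
GROUP BY game

Result:
  Basketball: 6 distinct
  Rugby: 4 distinct
  Volleyball: 4 distinct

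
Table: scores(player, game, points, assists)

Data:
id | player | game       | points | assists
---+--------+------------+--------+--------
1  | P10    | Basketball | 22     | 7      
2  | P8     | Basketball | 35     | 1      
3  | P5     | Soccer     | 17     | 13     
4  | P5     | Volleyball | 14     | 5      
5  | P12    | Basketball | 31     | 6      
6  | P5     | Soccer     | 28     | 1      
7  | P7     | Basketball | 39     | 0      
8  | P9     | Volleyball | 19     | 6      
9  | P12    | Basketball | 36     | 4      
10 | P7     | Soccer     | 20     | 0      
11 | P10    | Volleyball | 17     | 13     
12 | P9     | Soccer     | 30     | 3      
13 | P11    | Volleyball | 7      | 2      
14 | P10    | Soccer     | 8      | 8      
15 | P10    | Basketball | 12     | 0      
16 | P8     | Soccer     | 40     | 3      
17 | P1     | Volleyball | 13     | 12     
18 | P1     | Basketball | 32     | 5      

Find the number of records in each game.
SELECT game, COUNT(*) as count
FROM scores
GROUP BY game

Result:
  Basketball: 7
  Soccer: 6
  Volleyball: 5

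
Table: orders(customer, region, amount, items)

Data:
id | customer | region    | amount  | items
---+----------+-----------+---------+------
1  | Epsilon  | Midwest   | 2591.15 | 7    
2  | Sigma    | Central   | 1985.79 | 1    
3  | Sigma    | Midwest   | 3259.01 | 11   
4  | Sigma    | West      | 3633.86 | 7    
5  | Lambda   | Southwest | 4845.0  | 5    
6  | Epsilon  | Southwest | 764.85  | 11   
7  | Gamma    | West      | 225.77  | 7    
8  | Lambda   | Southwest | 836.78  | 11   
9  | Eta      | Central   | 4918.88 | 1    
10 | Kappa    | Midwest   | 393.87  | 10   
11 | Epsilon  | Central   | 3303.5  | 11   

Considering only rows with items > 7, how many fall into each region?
SELECT region, COUNT(*)
FROM orders
WHERE items > 7
GROUP BY region

Note: WHERE filters rows before grouping.

Result:
  Central: 1
  Midwest: 2
  Southwest: 2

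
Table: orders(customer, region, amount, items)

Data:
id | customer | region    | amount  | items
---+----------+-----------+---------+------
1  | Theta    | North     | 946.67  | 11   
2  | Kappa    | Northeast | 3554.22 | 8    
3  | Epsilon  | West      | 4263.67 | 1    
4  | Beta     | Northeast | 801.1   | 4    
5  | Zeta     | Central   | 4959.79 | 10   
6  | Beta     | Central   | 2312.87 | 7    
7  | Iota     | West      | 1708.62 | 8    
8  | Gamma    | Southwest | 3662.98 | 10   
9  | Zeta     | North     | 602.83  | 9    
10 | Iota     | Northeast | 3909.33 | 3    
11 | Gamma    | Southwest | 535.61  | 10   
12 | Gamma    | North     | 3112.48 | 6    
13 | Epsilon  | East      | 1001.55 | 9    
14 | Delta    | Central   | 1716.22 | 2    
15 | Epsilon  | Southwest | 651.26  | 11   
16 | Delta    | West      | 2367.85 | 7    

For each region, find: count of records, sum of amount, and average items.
SELECT region,
       COUNT(*) as cnt,
       SUM(amount) as total_amount,
       AVG(items) as avg_items
FROM orders
GROUP BY region

Result:
  Central: 3 records, 8988.88 total amount, 6.33 avg items
  East: 1 records, 1001.55 total amount, 9.00 avg items
  North: 3 records, 4661.98 total amount, 8.67 avg items
  Northeast: 3 records, 8264.65 total amount, 5.00 avg items
  Southwest: 3 records, 4849.85 total amount, 10.33 avg items
  West: 3 records, 8340.14 total amount, 5.33 avg items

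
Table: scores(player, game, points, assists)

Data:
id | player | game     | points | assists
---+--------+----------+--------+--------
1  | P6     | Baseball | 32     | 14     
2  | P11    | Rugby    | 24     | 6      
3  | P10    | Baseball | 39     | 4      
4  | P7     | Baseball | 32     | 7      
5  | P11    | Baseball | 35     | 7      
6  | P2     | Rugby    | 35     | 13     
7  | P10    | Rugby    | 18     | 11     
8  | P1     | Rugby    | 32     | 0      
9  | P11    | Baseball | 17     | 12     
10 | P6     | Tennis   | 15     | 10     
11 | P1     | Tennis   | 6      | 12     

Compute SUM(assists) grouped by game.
SELECT game, SUM(assists) as result
FROM scores
GROUP BY game

Result:
  Baseball: 44
  Rugby: 30
  Tennis: 22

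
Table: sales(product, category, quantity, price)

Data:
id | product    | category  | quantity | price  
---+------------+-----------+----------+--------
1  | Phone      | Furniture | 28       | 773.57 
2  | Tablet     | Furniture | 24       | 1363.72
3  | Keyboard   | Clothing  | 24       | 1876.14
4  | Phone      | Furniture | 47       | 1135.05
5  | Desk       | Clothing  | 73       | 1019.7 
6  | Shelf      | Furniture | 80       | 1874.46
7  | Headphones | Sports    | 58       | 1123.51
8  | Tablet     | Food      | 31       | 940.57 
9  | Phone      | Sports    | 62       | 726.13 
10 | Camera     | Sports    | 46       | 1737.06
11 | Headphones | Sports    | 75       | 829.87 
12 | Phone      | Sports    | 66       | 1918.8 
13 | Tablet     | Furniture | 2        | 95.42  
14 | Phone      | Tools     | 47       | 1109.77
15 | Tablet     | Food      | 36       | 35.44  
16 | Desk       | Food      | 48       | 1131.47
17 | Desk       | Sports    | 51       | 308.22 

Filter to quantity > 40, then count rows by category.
SELECT category, COUNT(*)
FROM sales
WHERE quantity > 40
GROUP BY category

Note: WHERE filters rows before grouping.

Result:
  Clothing: 1
  Food: 1
  Furniture: 2
  Sports: 6
  Tools: 1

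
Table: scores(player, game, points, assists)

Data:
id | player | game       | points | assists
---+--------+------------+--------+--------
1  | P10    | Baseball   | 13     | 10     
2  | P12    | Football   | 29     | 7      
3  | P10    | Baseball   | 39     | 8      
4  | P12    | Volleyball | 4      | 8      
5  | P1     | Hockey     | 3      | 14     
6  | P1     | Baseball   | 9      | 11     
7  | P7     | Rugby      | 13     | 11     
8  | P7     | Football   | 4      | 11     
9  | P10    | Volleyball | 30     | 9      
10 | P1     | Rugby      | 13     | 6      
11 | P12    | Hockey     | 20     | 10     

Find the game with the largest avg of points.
SELECT game, AVG(points) as val
FROM scores
GROUP BY game
ORDER BY val DESC
LIMIT 1

Result: Baseball with avg(points) = 20.33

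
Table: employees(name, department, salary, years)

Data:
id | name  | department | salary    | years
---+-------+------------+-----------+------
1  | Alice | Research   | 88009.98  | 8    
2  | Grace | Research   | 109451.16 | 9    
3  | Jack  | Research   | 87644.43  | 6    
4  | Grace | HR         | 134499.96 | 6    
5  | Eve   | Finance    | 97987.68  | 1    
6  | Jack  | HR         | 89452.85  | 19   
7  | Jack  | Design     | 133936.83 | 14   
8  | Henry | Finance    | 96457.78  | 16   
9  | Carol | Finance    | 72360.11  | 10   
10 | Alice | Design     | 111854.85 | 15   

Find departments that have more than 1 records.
SELECT department, COUNT(*) as cnt
FROM employees
GROUP BY department
HAVING COUNT(*) > 1

Result:
  Design: 2
  Finance: 3
  HR: 2
  Research: 3

Note: HAVING filters groups after aggregation, WHERE filters rows before.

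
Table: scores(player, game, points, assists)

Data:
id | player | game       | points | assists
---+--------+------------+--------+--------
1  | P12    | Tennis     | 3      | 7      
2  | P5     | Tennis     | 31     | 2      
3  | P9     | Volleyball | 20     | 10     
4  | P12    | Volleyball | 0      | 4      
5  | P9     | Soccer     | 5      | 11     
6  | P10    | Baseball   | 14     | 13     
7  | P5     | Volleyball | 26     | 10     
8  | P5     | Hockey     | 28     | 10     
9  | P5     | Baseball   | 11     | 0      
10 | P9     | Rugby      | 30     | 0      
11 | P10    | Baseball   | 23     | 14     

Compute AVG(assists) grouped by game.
SELECT game, AVG(assists) as result
FROM scores
GROUP BY game

Result:
  Baseball: 9.00
  Hockey: 10.00
  Rugby: 0.00
  Soccer: 11.00
  Tennis: 4.50
  Volleyball: 8.00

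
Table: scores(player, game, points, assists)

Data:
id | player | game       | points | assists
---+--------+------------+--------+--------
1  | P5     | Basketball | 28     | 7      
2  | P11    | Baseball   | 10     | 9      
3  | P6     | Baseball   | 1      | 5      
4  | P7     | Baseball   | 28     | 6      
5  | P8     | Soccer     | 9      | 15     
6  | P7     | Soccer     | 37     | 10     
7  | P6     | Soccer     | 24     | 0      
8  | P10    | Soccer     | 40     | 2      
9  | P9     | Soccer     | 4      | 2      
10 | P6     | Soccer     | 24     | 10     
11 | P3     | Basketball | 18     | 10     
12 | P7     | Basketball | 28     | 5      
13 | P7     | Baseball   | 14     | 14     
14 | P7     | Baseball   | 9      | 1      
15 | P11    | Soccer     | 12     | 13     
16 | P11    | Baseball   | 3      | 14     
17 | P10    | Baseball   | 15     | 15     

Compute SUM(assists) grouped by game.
SELECT game, SUM(assists) as result
FROM scores
GROUP BY game

Result:
  Baseball: 64
  Basketball: 22
  Soccer: 52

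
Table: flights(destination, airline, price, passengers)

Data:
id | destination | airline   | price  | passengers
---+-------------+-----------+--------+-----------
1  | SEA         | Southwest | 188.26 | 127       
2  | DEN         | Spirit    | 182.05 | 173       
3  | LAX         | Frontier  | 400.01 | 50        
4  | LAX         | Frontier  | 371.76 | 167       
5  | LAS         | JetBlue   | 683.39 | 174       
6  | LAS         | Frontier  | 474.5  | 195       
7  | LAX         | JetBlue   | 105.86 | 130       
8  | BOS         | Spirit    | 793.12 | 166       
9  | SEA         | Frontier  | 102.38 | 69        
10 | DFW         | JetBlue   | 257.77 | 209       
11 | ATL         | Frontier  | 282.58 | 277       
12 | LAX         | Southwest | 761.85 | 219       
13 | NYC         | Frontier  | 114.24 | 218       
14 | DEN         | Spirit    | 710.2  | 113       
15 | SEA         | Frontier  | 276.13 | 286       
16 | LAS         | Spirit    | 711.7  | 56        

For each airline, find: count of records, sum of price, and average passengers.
SELECT airline,
       COUNT(*) as cnt,
       SUM(price) as total_price,
       AVG(passengers) as avg_passengers
FROM flights
GROUP BY airline

Result:
  Frontier: 7 records, 2021.60 total price, 180.29 avg passengers
  JetBlue: 3 records, 1047.02 total price, 171.00 avg passengers
  Southwest: 2 records, 950.11 total price, 173.00 avg passengers
  Spirit: 4 records, 2397.07 total price, 127.00 avg passengers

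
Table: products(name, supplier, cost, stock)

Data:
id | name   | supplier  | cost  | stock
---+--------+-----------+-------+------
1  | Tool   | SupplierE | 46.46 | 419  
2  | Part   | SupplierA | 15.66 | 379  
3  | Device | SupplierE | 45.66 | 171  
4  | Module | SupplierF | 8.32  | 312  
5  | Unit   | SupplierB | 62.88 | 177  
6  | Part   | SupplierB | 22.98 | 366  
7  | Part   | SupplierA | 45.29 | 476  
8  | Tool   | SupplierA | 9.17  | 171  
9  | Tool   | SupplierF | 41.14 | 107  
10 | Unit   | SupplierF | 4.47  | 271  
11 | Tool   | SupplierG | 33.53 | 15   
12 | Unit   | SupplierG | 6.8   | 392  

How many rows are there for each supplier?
SELECT supplier, COUNT(*) as count
FROM products
GROUP BY supplier

Result:
  SupplierA: 3
  SupplierB: 2
  SupplierE: 2
  SupplierF: 3
  SupplierG: 2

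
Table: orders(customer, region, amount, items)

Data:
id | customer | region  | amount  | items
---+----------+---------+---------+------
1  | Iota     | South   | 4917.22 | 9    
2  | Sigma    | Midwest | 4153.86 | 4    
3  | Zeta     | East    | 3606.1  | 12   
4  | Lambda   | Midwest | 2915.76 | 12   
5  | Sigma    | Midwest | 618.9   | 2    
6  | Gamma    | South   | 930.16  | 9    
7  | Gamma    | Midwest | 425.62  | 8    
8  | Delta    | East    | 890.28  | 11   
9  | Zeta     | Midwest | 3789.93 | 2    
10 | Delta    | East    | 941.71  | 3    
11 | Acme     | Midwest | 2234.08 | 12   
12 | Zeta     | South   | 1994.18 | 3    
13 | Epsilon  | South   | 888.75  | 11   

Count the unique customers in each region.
SELECT region, COUNT(DISTINCT customer)
FROM orders
GROUP BY region

Result:
  East: 2 distinct
  Midwest: 5 distinct
  South: 4 distinct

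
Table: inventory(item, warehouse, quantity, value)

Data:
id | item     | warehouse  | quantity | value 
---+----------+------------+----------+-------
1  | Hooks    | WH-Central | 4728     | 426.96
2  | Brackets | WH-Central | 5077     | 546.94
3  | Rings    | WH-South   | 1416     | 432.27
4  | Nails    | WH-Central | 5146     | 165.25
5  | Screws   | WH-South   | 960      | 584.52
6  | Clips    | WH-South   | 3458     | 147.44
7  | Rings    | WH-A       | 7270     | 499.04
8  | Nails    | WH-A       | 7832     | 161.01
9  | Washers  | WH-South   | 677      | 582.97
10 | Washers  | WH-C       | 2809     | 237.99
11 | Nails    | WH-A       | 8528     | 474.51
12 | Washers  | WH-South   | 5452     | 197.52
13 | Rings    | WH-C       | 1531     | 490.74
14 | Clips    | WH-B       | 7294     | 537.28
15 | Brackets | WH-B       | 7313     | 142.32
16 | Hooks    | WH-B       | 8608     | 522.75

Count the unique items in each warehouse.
SELECT warehouse, COUNT(DISTINCT item)
FROM inventory
GROUP BY warehouse

Result:
  WH-A: 2 distinct
  WH-B: 3 distinct
  WH-C: 2 distinct
  WH-Central: 3 distinct
  WH-South: 4 distinct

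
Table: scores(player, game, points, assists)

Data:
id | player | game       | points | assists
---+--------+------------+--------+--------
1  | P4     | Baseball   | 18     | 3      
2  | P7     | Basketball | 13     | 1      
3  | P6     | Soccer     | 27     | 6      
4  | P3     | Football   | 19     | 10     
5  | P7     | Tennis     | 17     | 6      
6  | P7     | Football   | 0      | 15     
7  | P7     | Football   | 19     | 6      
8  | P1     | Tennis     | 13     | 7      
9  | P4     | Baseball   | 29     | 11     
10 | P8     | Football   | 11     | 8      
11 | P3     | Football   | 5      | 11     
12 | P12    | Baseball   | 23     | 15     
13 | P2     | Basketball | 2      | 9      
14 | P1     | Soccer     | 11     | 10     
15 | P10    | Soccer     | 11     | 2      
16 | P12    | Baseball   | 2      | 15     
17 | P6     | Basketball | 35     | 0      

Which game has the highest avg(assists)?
SELECT game, AVG(assists) as val
FROM scores
GROUP BY game
ORDER BY val DESC
LIMIT 1

Result: Baseball with avg(assists) = 11.00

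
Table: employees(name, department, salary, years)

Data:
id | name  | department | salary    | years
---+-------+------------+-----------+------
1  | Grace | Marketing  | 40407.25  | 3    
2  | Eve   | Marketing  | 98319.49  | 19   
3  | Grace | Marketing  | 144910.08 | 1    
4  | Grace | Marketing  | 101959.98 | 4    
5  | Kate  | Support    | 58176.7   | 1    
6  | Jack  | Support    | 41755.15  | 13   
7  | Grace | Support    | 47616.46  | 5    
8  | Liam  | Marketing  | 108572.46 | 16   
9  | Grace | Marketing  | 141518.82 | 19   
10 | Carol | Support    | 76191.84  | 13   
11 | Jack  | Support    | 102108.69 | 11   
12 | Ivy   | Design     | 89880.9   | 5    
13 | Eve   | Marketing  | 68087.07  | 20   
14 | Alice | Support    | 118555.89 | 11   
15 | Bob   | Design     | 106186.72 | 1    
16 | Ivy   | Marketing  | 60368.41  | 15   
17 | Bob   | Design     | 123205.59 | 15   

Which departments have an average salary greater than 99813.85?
SELECT department, AVG(salary)
FROM employees
GROUP BY department
HAVING AVG(salary) > 99813.85

Result:
  Design: avg=106424.40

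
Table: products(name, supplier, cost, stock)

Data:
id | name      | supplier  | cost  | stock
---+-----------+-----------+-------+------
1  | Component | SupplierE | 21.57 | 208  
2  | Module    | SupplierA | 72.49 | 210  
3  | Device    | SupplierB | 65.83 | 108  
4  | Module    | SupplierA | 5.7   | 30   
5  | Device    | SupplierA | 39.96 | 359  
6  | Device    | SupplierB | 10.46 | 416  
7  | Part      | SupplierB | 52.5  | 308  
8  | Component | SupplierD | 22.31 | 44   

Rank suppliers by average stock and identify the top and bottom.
SELECT supplier, AVG(stock)
FROM products
GROUP BY supplier
ORDER BY AVG(stock)

All groups:
  SupplierD: 44.00
  SupplierA: 199.67
  SupplierE: 208.00
  SupplierB: 277.33

Highest: SupplierB (277.33)
Lowest: SupplierD (44.00)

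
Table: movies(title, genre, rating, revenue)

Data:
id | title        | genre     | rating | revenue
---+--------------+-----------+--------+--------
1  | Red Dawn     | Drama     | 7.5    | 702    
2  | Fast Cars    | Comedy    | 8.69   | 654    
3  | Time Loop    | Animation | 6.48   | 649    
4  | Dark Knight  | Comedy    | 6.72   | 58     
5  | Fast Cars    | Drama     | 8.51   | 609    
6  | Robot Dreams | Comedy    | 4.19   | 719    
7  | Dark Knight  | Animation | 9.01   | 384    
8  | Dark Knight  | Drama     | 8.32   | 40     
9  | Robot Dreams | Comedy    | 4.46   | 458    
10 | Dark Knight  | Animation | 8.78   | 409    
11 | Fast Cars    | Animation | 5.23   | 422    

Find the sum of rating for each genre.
SELECT genre, SUM(rating) as result
FROM movies
GROUP BY genre

Result:
  Animation: 29.50
  Comedy: 24.06
  Drama: 24.33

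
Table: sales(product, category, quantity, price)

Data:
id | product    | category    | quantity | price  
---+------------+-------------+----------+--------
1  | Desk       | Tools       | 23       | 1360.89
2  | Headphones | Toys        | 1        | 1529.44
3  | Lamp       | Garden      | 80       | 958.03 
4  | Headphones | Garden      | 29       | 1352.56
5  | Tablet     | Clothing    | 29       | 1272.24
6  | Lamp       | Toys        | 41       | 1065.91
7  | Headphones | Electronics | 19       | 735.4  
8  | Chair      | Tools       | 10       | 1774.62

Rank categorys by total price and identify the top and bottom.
SELECT category, SUM(price)
FROM sales
GROUP BY category
ORDER BY SUM(price)

All groups:
  Electronics: 735.40
  Clothing: 1272.24
  Garden: 2310.59
  Toys: 2595.35
  Tools: 3135.51

Highest: Tools (3135.51)
Lowest: Electronics (735.40)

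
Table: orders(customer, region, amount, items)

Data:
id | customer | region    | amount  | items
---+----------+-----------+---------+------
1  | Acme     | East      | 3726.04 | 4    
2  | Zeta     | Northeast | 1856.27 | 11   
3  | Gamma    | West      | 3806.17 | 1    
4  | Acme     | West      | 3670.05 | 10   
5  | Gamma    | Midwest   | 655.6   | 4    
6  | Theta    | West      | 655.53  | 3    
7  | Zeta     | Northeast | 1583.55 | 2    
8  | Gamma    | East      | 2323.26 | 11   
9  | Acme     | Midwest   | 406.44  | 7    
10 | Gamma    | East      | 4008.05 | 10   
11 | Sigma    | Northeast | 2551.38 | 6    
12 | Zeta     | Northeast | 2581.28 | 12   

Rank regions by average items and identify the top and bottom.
SELECT region, AVG(items)
FROM orders
GROUP BY region
ORDER BY AVG(items)

All groups:
  West: 4.67
  Midwest: 5.50
  Northeast: 7.75
  East: 8.33

Highest: East (8.33)
Lowest: West (4.67)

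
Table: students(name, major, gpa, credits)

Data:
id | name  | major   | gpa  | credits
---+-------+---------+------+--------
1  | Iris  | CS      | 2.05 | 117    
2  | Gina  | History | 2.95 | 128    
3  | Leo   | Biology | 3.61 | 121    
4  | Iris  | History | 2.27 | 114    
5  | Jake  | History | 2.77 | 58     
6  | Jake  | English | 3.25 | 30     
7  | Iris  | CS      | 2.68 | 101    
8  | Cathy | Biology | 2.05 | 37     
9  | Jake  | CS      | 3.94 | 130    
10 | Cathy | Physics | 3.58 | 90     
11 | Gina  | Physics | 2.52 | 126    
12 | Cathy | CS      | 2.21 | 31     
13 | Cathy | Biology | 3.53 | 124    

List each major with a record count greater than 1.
SELECT major, COUNT(*) as cnt
FROM students
GROUP BY major
HAVING COUNT(*) > 1

Result:
  Biology: 3
  CS: 4
  History: 3
  Physics: 2

Note: HAVING filters groups after aggregation, WHERE filters rows before.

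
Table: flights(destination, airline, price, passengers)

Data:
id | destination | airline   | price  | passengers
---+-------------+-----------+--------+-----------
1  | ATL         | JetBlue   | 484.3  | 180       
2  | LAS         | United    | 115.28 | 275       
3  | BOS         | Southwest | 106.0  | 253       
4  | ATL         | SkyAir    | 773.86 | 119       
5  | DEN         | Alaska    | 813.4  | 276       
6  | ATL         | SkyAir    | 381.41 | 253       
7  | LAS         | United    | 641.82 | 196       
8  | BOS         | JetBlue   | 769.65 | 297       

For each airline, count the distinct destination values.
SELECT airline, COUNT(DISTINCT destination)
FROM flights
GROUP BY airline

Result:
  Alaska: 1 distinct
  JetBlue: 2 distinct
  SkyAir: 1 distinct
  Southwest: 1 distinct
  United: 1 distinct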